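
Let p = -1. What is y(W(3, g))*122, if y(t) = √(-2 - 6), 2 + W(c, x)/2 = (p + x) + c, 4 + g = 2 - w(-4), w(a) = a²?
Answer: 244*I*√2 ≈ 345.07*I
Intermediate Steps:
g = -18 (g = -4 + (2 - 1*(-4)²) = -4 + (2 - 1*16) = -4 + (2 - 16) = -4 - 14 = -18)
W(c, x) = -6 + 2*c + 2*x (W(c, x) = -4 + 2*((-1 + x) + c) = -4 + 2*(-1 + c + x) = -4 + (-2 + 2*c + 2*x) = -6 + 2*c + 2*x)
y(t) = 2*I*√2 (y(t) = √(-8) = 2*I*√2)
y(W(3, g))*122 = (2*I*√2)*122 = 244*I*√2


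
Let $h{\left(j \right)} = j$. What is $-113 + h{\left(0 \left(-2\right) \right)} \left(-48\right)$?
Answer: $-113$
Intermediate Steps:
$-113 + h{\left(0 \left(-2\right) \right)} \left(-48\right) = -113 + 0 \left(-2\right) \left(-48\right) = -113 + 0 \left(-48\right) = -113 + 0 = -113$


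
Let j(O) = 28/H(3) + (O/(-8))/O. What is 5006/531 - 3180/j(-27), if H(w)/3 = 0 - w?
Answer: 122744158/123723 ≈ 992.09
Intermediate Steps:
H(w) = -3*w (H(w) = 3*(0 - w) = 3*(-w) = -3*w)
j(O) = -233/72 (j(O) = 28/((-3*3)) + (O/(-8))/O = 28/(-9) + (O*(-1/8))/O = 28*(-1/9) + (-O/8)/O = -28/9 - 1/8 = -233/72)
5006/531 - 3180/j(-27) = 5006/531 - 3180/(-233/72) = 5006*(1/531) - 3180*(-72/233) = 5006/531 + 228960/233 = 122744158/123723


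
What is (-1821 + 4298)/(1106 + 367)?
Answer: 2477/1473 ≈ 1.6816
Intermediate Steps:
(-1821 + 4298)/(1106 + 367) = 2477/1473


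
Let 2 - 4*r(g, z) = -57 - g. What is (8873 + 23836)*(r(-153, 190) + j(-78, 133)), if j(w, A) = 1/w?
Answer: -9998051/13 ≈ -7.6908e+5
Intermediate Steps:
r(g, z) = 59/4 + g/4 (r(g, z) = ½ - (-57 - g)/4 = ½ + (57/4 + g/4) = 59/4 + g/4)
(8873 + 23836)*(r(-153, 190) + j(-78, 133)) = (8873 + 23836)*((59/4 + (¼)*(-153)) + 1/(-78)) = 32709*((59/4 - 153/4) - 1/78) = 32709*(-47/2 - 1/78) = 32709*(-917/39) = -9998051/13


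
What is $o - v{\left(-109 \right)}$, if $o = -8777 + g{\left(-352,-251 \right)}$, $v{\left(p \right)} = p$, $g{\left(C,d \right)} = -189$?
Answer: $-8857$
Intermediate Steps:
$o = -8966$ ($o = -8777 - 189 = -8966$)
$o - v{\left(-109 \right)} = -8966 - -109 = -8966 + 109 = -8857$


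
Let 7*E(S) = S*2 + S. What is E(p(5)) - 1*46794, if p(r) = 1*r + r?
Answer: -327528/7 ≈ -46790.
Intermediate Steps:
p(r) = 2*r (p(r) = r + r = 2*r)
E(S) = 3*S/7 (E(S) = (S*2 + S)/7 = (2*S + S)/7 = (3*S)/7 = 3*S/7)
E(p(5)) - 1*46794 = 3*(2*5)/7 - 1*46794 = (3/7)*10 - 46794 = 30/7 - 46794 = -327528/7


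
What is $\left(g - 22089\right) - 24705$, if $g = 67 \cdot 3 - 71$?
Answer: $-46664$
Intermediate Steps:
$g = 130$ ($g = 201 - 71 = 130$)
$\left(g - 22089\right) - 24705 = \left(130 - 22089\right) - 24705 = -21959 - 24705 = -46664$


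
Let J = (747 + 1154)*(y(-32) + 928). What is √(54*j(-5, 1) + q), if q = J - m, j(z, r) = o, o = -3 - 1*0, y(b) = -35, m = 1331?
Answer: 10*√16961 ≈ 1302.3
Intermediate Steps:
J = 1697593 (J = (747 + 1154)*(-35 + 928) = 1901*893 = 1697593)
o = -3 (o = -3 + 0 = -3)
j(z, r) = -3
q = 1696262 (q = 1697593 - 1*1331 = 1697593 - 1331 = 1696262)
√(54*j(-5, 1) + q) = √(54*(-3) + 1696262) = √(-162 + 1696262) = √1696100 = 10*√16961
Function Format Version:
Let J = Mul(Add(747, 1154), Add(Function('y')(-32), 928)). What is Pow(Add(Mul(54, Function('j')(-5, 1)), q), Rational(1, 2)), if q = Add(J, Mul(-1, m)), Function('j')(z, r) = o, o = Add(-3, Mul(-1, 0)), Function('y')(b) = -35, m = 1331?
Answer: Mul(10, Pow(16961, Rational(1, 2))) ≈ 1302.3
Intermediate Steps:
J = 1697593 (J = Mul(Add(747, 1154), Add(-35, 928)) = Mul(1901, 893) = 1697593)
o = -3 (o = Add(-3, 0) = -3)
Function('j')(z, r) = -3
q = 1696262 (q = Add(1697593, Mul(-1, 1331)) = Add(1697593, -1331) = 1696262)
Pow(Add(Mul(54, Function('j')(-5, 1)), q), Rational(1, 2)) = Pow(Add(Mul(54, -3), 1696262), Rational(1, 2)) = Pow(Add(-162, 1696262), Rational(1, 2)) = Pow(1696100, Rational(1, 2)) = Mul(10, Pow(16961, Rational(1, 2)))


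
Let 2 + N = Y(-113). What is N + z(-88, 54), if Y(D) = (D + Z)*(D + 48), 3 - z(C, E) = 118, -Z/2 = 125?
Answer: 23478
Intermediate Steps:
Z = -250 (Z = -2*125 = -250)
z(C, E) = -115 (z(C, E) = 3 - 1*118 = 3 - 118 = -115)
Y(D) = (-250 + D)*(48 + D) (Y(D) = (D - 250)*(D + 48) = (-250 + D)*(48 + D))
N = 23593 (N = -2 + (-12000 + (-113)² - 202*(-113)) = -2 + (-12000 + 12769 + 22826) = -2 + 23595 = 23593)
N + z(-88, 54) = 23593 - 115 = 23478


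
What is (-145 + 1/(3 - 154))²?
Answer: 479434816/22801 ≈ 21027.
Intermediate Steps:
(-145 + 1/(3 - 154))² = (-145 + 1/(-151))² = (-145 - 1/151)² = (-21896/151)² = 479434816/22801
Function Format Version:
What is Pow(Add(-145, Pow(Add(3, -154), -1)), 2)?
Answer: Rational(479434816, 22801) ≈ 21027.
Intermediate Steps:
Pow(Add(-145, Pow(Add(3, -154), -1)), 2) = Pow(Add(-145, Pow(-151, -1)), 2) = Pow(Add(-145, Rational(-1, 151)), 2) = Pow(Rational(-21896, 151), 2) = Rational(479434816, 22801)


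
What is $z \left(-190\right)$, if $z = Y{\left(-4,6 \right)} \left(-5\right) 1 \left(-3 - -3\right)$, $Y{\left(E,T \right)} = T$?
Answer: $0$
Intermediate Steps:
$z = 0$ ($z = 6 \left(-5\right) 1 \left(-3 - -3\right) = 6 \left(- 5 \left(-3 + 3\right)\right) = 6 \left(\left(-5\right) 0\right) = 6 \cdot 0 = 0$)
$z \left(-190\right) = 0 \left(-190\right) = 0$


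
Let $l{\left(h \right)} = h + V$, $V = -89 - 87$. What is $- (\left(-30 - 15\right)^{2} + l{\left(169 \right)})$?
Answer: $-2018$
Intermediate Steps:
$V = -176$ ($V = -89 - 87 = -176$)
$l{\left(h \right)} = -176 + h$ ($l{\left(h \right)} = h - 176 = -176 + h$)
$- (\left(-30 - 15\right)^{2} + l{\left(169 \right)}) = - (\left(-30 - 15\right)^{2} + \left(-176 + 169\right)) = - (\left(-45\right)^{2} - 7) = - (2025 - 7) = \left(-1\right) 2018 = -2018$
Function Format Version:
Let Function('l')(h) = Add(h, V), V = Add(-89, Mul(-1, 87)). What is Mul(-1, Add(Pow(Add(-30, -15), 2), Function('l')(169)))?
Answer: -2018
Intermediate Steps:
V = -176 (V = Add(-89, -87) = -176)
Function('l')(h) = Add(-176, h) (Function('l')(h) = Add(h, -176) = Add(-176, h))
Mul(-1, Add(Pow(Add(-30, -15), 2), Function('l')(169))) = Mul(-1, Add(Pow(Add(-30, -15), 2), Add(-176, 169))) = Mul(-1, Add(Pow(-45, 2), -7)) = Mul(-1, Add(2025, -7)) = Mul(-1, 2018) = -2018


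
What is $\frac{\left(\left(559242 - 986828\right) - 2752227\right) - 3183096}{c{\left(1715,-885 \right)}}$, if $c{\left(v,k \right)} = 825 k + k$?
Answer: $\frac{908987}{104430} \approx 8.7043$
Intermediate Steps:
$c{\left(v,k \right)} = 826 k$
$\frac{\left(\left(559242 - 986828\right) - 2752227\right) - 3183096}{c{\left(1715,-885 \right)}} = \frac{\left(\left(559242 - 986828\right) - 2752227\right) - 3183096}{826 \left(-885\right)} = \frac{\left(-427586 - 2752227\right) - 3183096}{-731010} = \left(\left(-427586 - 2752227\right) - 3183096\right) \left(- \frac{1}{731010}\right) = \left(-3179813 - 3183096\right) \left(- \frac{1}{731010}\right) = \left(-6362909\right) \left(- \frac{1}{731010}\right) = \frac{908987}{104430}$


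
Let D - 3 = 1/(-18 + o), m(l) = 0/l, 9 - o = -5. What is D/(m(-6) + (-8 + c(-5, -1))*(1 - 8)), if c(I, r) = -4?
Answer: 11/336 ≈ 0.032738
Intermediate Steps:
o = 14 (o = 9 - 1*(-5) = 9 + 5 = 14)
m(l) = 0
D = 11/4 (D = 3 + 1/(-18 + 14) = 3 + 1/(-4) = 3 - ¼ = 11/4 ≈ 2.7500)
D/(m(-6) + (-8 + c(-5, -1))*(1 - 8)) = 11/(4*(0 + (-8 - 4)*(1 - 8))) = 11/(4*(0 - 12*(-7))) = 11/(4*(0 + 84)) = (11/4)/84 = (11/4)*(1/84) = 11/336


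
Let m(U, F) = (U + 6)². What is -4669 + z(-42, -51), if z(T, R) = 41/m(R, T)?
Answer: -9454684/2025 ≈ -4669.0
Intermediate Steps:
m(U, F) = (6 + U)²
z(T, R) = 41/(6 + R)² (z(T, R) = 41/((6 + R)²) = 41/(6 + R)²)
-4669 + z(-42, -51) = -4669 + 41/(6 - 51)² = -4669 + 41/(-45)² = -4669 + 41*(1/2025) = -4669 + 41/2025 = -9454684/2025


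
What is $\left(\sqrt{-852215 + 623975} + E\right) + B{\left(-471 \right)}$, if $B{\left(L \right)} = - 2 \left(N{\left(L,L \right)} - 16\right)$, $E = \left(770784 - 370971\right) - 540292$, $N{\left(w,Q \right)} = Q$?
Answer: $-139505 + 12 i \sqrt{1585} \approx -1.3951 \cdot 10^{5} + 477.74 i$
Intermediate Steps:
$E = -140479$ ($E = 399813 - 540292 = -140479$)
$B{\left(L \right)} = 32 - 2 L$ ($B{\left(L \right)} = - 2 \left(L - 16\right) = - 2 \left(-16 + L\right) = 32 - 2 L$)
$\left(\sqrt{-852215 + 623975} + E\right) + B{\left(-471 \right)} = \left(\sqrt{-852215 + 623975} - 140479\right) + \left(32 - -942\right) = \left(\sqrt{-228240} - 140479\right) + \left(32 + 942\right) = \left(12 i \sqrt{1585} - 140479\right) + 974 = \left(-140479 + 12 i \sqrt{1585}\right) + 974 = -139505 + 12 i \sqrt{1585}$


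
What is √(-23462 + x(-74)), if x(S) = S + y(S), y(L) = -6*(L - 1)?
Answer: I*√23086 ≈ 151.94*I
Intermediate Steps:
y(L) = 6 - 6*L (y(L) = -6*(-1 + L) = 6 - 6*L)
x(S) = 6 - 5*S (x(S) = S + (6 - 6*S) = 6 - 5*S)
√(-23462 + x(-74)) = √(-23462 + (6 - 5*(-74))) = √(-23462 + (6 + 370)) = √(-23462 + 376) = √(-23086) = I*√23086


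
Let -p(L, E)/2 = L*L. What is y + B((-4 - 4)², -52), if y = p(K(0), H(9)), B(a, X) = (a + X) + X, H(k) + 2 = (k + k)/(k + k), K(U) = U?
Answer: -40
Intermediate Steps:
H(k) = -1 (H(k) = -2 + (k + k)/(k + k) = -2 + (2*k)/((2*k)) = -2 + (2*k)*(1/(2*k)) = -2 + 1 = -1)
B(a, X) = a + 2*X (B(a, X) = (X + a) + X = a + 2*X)
p(L, E) = -2*L² (p(L, E) = -2*L*L = -2*L²)
y = 0 (y = -2*0² = -2*0 = 0)
y + B((-4 - 4)², -52) = 0 + ((-4 - 4)² + 2*(-52)) = 0 + ((-8)² - 104) = 0 + (64 - 104) = 0 - 40 = -40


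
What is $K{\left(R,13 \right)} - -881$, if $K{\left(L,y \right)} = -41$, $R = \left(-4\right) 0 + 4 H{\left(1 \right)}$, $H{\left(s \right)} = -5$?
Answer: $840$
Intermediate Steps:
$R = -20$ ($R = \left(-4\right) 0 + 4 \left(-5\right) = 0 - 20 = -20$)
$K{\left(R,13 \right)} - -881 = -41 - -881 = -41 + 881 = 840$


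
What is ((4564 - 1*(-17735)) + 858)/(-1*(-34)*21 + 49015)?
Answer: 23157/49729 ≈ 0.46566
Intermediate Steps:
((4564 - 1*(-17735)) + 858)/(-1*(-34)*21 + 49015) = ((4564 + 17735) + 858)/(34*21 + 49015) = (22299 + 858)/(714 + 49015) = 23157/49729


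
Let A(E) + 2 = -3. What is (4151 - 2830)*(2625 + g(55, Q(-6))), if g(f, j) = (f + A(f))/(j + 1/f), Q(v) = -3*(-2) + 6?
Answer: 2295732875/661 ≈ 3.4731e+6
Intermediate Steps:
A(E) = -5 (A(E) = -2 - 3 = -5)
Q(v) = 12 (Q(v) = 6 + 6 = 12)
g(f, j) = (-5 + f)/(j + 1/f) (g(f, j) = (f - 5)/(j + 1/f) = (-5 + f)/(j + 1/f))
(4151 - 2830)*(2625 + g(55, Q(-6))) = (4151 - 2830)*(2625 + 55*(-5 + 55)/(1 + 55*12)) = 1321*(2625 + 55*50/(1 + 660)) = 1321*(2625 + 55*50/661) = 1321*(2625 + 55*(1/661)*50) = 1321*(2625 + 2750/661) = 1321*(1737875/661) = 2295732875/661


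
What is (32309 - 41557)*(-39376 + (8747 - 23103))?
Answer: 496913536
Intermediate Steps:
(32309 - 41557)*(-39376 + (8747 - 23103)) = -9248*(-39376 - 14356) = -9248*(-53732) = 496913536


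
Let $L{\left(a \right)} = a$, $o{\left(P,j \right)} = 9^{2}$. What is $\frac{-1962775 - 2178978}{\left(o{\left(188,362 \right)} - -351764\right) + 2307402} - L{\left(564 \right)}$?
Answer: $- \frac{1503957061}{2659247} \approx -565.56$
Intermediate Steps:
$o{\left(P,j \right)} = 81$
$\frac{-1962775 - 2178978}{\left(o{\left(188,362 \right)} - -351764\right) + 2307402} - L{\left(564 \right)} = \frac{-1962775 - 2178978}{\left(81 - -351764\right) + 2307402} - 564 = - \frac{4141753}{\left(81 + 351764\right) + 2307402} - 564 = - \frac{4141753}{351845 + 2307402} - 564 = - \frac{4141753}{2659247} - 564 = - \frac{1503957061}{2659247}$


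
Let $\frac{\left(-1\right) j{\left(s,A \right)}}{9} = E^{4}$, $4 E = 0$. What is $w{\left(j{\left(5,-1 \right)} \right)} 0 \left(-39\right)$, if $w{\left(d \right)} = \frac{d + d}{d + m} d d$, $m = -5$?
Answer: $0$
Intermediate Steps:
$E = 0$ ($E = \frac{1}{4} \cdot 0 = 0$)
$j{\left(s,A \right)} = 0$ ($j{\left(s,A \right)} = - 9 \cdot 0^{4} = \left(-9\right) 0 = 0$)
$w{\left(d \right)} = \frac{2 d^{3}}{-5 + d}$ ($w{\left(d \right)} = \frac{d + d}{d - 5} d d = \frac{2 d}{-5 + d} d d = \frac{2 d^{2}}{-5 + d} d = \frac{2 d^{3}}{-5 + d}$)
$w{\left(j{\left(5,-1 \right)} \right)} 0 \left(-39\right) = \frac{2 \cdot 0^{3}}{-5 + 0} \cdot 0 \left(-39\right) = 2 \cdot 0 \frac{1}{-5} \cdot 0 \left(-39\right) = 2 \cdot 0 \left(- \frac{1}{5}\right) 0 \left(-39\right) = 0 \cdot 0 \left(-39\right) = 0 \left(-39\right) = 0$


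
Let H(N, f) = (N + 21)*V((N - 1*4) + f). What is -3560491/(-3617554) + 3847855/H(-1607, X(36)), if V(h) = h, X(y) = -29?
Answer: 2318080275731/940940265616 ≈ 2.4636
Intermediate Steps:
H(N, f) = (21 + N)*(-4 + N + f) (H(N, f) = (N + 21)*((N - 1*4) + f) = (21 + N)*((N - 4) + f) = (21 + N)*((-4 + N) + f) = (21 + N)*(-4 + N + f))
-3560491/(-3617554) + 3847855/H(-1607, X(36)) = -3560491/(-3617554) + 3847855/(((21 - 1607)*(-4 - 1607 - 29))) = -3560491*(-1/3617554) + 3847855/((-1586*(-1640))) = 3560491/3617554 + 3847855/2601040 = 3560491/3617554 + 3847855*(1/2601040) = 3560491/3617554 + 769571/520208 = 2318080275731/940940265616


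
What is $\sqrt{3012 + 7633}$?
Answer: $\sqrt{10645} \approx 103.17$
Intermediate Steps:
$\sqrt{3012 + 7633} = \sqrt{10645}$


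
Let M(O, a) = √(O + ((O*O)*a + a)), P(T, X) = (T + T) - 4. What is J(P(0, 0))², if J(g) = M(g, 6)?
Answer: 98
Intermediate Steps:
P(T, X) = -4 + 2*T (P(T, X) = 2*T - 4 = -4 + 2*T)
M(O, a) = √(O + a + a*O²) (M(O, a) = √(O + (O²*a + a)) = √(O + (a*O² + a)) = √(O + (a + a*O²)) = √(O + a + a*O²))
J(g) = √(6 + g + 6*g²) (J(g) = √(g + 6 + 6*g²) = √(6 + g + 6*g²))
J(P(0, 0))² = (√(6 + (-4 + 2*0) + 6*(-4 + 2*0)²))² = (√(6 + (-4 + 0) + 6*(-4 + 0)²))² = (√(6 - 4 + 6*(-4)²))² = (√(6 - 4 + 6*16))² = (√(6 - 4 + 96))² = (√98)² = (7*√2)² = 98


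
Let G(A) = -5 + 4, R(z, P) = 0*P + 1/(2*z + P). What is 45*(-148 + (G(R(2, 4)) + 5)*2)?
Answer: -6300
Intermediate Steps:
R(z, P) = 1/(P + 2*z) (R(z, P) = 0 + 1/(P + 2*z) = 1/(P + 2*z))
G(A) = -1
45*(-148 + (G(R(2, 4)) + 5)*2) = 45*(-148 + (-1 + 5)*2) = 45*(-148 + 4*2) = 45*(-148 + 8) = 45*(-140) = -6300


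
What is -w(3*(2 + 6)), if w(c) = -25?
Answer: 25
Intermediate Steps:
-w(3*(2 + 6)) = -1*(-25) = 25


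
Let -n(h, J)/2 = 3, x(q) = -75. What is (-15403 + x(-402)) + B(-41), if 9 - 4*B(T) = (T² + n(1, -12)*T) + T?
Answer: -63789/4 ≈ -15947.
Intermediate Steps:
n(h, J) = -6 (n(h, J) = -2*3 = -6)
B(T) = 9/4 - T²/4 + 5*T/4 (B(T) = 9/4 - ((T² - 6*T) + T)/4 = 9/4 - (T² - 5*T)/4 = 9/4 + (-T²/4 + 5*T/4) = 9/4 - T²/4 + 5*T/4)
(-15403 + x(-402)) + B(-41) = (-15403 - 75) + (9/4 - ¼*(-41)² + (5/4)*(-41)) = -15478 + (9/4 - ¼*1681 - 205/4) = -15478 + (9/4 - 1681/4 - 205/4) = -15478 - 1877/4 = -63789/4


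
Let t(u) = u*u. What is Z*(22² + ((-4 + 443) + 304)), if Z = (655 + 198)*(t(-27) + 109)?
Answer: 877076778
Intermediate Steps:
t(u) = u²
Z = 714814 (Z = (655 + 198)*((-27)² + 109) = 853*(729 + 109) = 853*838 = 714814)
Z*(22² + ((-4 + 443) + 304)) = 714814*(22² + ((-4 + 443) + 304)) = 714814*(484 + (439 + 304)) = 714814*(484 + 743) = 714814*1227 = 877076778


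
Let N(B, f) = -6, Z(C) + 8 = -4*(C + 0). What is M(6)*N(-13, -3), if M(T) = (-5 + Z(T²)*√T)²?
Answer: -831894 - 9120*√6 ≈ -8.5423e+5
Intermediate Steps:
Z(C) = -8 - 4*C (Z(C) = -8 - 4*(C + 0) = -8 - 4*C)
M(T) = (-5 + √T*(-8 - 4*T²))² (M(T) = (-5 + (-8 - 4*T²)*√T)² = (-5 + √T*(-8 - 4*T²))²)
M(6)*N(-13, -3) = (5 + 4*√6*(2 + 6²))²*(-6) = (5 + 4*√6*(2 + 36))²*(-6) = (5 + 4*√6*38)²*(-6) = (5 + 152*√6)²*(-6) = -6*(5 + 152*√6)²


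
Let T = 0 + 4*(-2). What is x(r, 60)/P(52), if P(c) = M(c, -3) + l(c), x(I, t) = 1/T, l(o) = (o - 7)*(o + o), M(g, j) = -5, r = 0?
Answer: -1/37400 ≈ -2.6738e-5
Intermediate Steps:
l(o) = 2*o*(-7 + o) (l(o) = (-7 + o)*(2*o) = 2*o*(-7 + o))
T = -8 (T = 0 - 8 = -8)
x(I, t) = -⅛ (x(I, t) = 1/(-8) = -⅛)
P(c) = -5 + 2*c*(-7 + c)
x(r, 60)/P(52) = -1/(8*(-5 + 2*52*(-7 + 52))) = -1/(8*(-5 + 2*52*45)) = -1/(8*(-5 + 4680)) = -⅛/4675 = -⅛*1/4675 = -1/37400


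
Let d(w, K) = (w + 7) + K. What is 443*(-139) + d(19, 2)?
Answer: -61549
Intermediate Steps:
d(w, K) = 7 + K + w (d(w, K) = (7 + w) + K = 7 + K + w)
443*(-139) + d(19, 2) = 443*(-139) + (7 + 2 + 19) = -61577 + 28 = -61549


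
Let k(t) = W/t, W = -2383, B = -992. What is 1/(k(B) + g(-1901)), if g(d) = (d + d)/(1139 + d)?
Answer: 377952/2793715 ≈ 0.13529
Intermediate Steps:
g(d) = 2*d/(1139 + d) (g(d) = (2*d)/(1139 + d) = 2*d/(1139 + d))
k(t) = -2383/t
1/(k(B) + g(-1901)) = 1/(-2383/(-992) + 2*(-1901)/(1139 - 1901)) = 1/(-2383*(-1/992) + 2*(-1901)/(-762)) = 1/(2383/992 + 2*(-1901)*(-1/762)) = 1/(2383/992 + 1901/381) = 1/(2793715/377952) = 377952/2793715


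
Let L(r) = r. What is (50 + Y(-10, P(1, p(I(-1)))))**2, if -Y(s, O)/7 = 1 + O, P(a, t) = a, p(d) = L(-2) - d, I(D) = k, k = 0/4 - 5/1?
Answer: 1296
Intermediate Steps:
k = -5 (k = 0*(1/4) - 5*1 = 0 - 5 = -5)
I(D) = -5
p(d) = -2 - d
Y(s, O) = -7 - 7*O (Y(s, O) = -7*(1 + O) = -7 - 7*O)
(50 + Y(-10, P(1, p(I(-1)))))**2 = (50 + (-7 - 7*1))**2 = (50 + (-7 - 7))**2 = (50 - 14)**2 = 36**2 = 1296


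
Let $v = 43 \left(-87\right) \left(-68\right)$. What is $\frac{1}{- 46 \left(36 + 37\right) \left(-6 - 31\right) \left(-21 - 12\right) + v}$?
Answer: $- \frac{1}{3845730} \approx -2.6003 \cdot 10^{-7}$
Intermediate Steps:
$v = 254388$ ($v = \left(-3741\right) \left(-68\right) = 254388$)
$\frac{1}{- 46 \left(36 + 37\right) \left(-6 - 31\right) \left(-21 - 12\right) + v} = \frac{1}{- 46 \left(36 + 37\right) \left(-6 - 31\right) \left(-21 - 12\right) + 254388} = \frac{1}{- 46 \cdot 73 \left(-37\right) \left(-33\right) + 254388} = \frac{1}{\left(-46\right) \left(-2701\right) \left(-33\right) + 254388} = \frac{1}{124246 \left(-33\right) + 254388} = \frac{1}{-4100118 + 254388} = \frac{1}{-3845730} = - \frac{1}{3845730}$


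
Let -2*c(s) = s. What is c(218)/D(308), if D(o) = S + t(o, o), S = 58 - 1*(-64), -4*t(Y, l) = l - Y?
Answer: -109/122 ≈ -0.89344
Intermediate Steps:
t(Y, l) = -l/4 + Y/4 (t(Y, l) = -(l - Y)/4 = -l/4 + Y/4)
S = 122 (S = 58 + 64 = 122)
c(s) = -s/2
D(o) = 122 (D(o) = 122 + (-o/4 + o/4) = 122 + 0 = 122)
c(218)/D(308) = -½*218/122 = -109*1/122 = -109/122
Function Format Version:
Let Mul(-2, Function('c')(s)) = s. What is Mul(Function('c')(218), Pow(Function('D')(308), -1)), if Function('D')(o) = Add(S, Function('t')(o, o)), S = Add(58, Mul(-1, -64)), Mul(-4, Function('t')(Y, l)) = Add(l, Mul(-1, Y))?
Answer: Rational(-109, 122) ≈ -0.89344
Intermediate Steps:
Function('t')(Y, l) = Add(Mul(Rational(-1, 4), l), Mul(Rational(1, 4), Y)) (Function('t')(Y, l) = Mul(Rational(-1, 4), Add(l, Mul(-1, Y))) = Add(Mul(Rational(-1, 4), l), Mul(Rational(1, 4), Y)))
S = 122 (S = Add(58, 64) = 122)
Function('c')(s) = Mul(Rational(-1, 2), s)
Function('D')(o) = 122 (Function('D')(o) = Add(122, Add(Mul(Rational(-1, 4), o), Mul(Rational(1, 4), o))) = Add(122, 0) = 122)
Mul(Function('c')(218), Pow(Function('D')(308), -1)) = Mul(Mul(Rational(-1, 2), 218), Pow(122, -1)) = Mul(-109, Rational(1, 122)) = Rational(-109, 122)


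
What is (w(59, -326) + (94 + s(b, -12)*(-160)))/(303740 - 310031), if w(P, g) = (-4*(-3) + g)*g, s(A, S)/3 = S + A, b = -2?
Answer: -109178/6291 ≈ -17.355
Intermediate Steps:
s(A, S) = 3*A + 3*S (s(A, S) = 3*(S + A) = 3*(A + S) = 3*A + 3*S)
w(P, g) = g*(12 + g) (w(P, g) = (12 + g)*g = g*(12 + g))
(w(59, -326) + (94 + s(b, -12)*(-160)))/(303740 - 310031) = (-326*(12 - 326) + (94 + (3*(-2) + 3*(-12))*(-160)))/(303740 - 310031) = (-326*(-314) + (94 + (-6 - 36)*(-160)))/(-6291) = (102364 + (94 - 42*(-160)))*(-1/6291) = (102364 + (94 + 6720))*(-1/6291) = (102364 + 6814)*(-1/6291) = 109178*(-1/6291) = -109178/6291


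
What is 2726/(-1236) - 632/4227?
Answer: -683553/290254 ≈ -2.3550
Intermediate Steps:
2726/(-1236) - 632/4227 = 2726*(-1/1236) - 632*1/4227 = -1363/618 - 632/4227 = -683553/290254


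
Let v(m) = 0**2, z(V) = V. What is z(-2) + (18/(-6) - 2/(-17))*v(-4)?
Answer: -2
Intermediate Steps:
v(m) = 0
z(-2) + (18/(-6) - 2/(-17))*v(-4) = -2 + (18/(-6) - 2/(-17))*0 = -2 + (18*(-1/6) - 2*(-1/17))*0 = -2 + (-3 + 2/17)*0 = -2 - 49/17*0 = -2 + 0 = -2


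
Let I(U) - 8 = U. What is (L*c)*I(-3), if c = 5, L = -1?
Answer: -25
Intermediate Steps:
I(U) = 8 + U
(L*c)*I(-3) = (-1*5)*(8 - 3) = -5*5 = -25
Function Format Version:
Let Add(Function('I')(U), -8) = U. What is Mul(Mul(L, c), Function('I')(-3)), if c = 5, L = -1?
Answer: -25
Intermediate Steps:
Function('I')(U) = Add(8, U)
Mul(Mul(L, c), Function('I')(-3)) = Mul(Mul(-1, 5), Add(8, -3)) = Mul(-5, 5) = -25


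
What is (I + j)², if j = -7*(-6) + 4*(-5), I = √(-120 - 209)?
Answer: (22 + I*√329)² ≈ 155.0 + 798.09*I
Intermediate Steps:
I = I*√329 (I = √(-329) = I*√329 ≈ 18.138*I)
j = 22 (j = 42 - 20 = 22)
(I + j)² = (I*√329 + 22)² = (22 + I*√329)²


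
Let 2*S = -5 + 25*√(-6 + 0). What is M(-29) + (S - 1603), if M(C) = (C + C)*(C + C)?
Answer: 3517/2 + 25*I*√6/2 ≈ 1758.5 + 30.619*I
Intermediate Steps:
S = -5/2 + 25*I*√6/2 (S = (-5 + 25*√(-6 + 0))/2 = (-5 + 25*√(-6))/2 = (-5 + 25*(I*√6))/2 = (-5 + 25*I*√6)/2 = -5/2 + 25*I*√6/2 ≈ -2.5 + 30.619*I)
M(C) = 4*C² (M(C) = (2*C)*(2*C) = 4*C²)
M(-29) + (S - 1603) = 4*(-29)² + ((-5/2 + 25*I*√6/2) - 1603) = 4*841 + (-3211/2 + 25*I*√6/2) = 3364 + (-3211/2 + 25*I*√6/2) = 3517/2 + 25*I*√6/2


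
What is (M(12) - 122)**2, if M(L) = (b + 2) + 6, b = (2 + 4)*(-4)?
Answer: 19044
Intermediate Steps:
b = -24 (b = 6*(-4) = -24)
M(L) = -16 (M(L) = (-24 + 2) + 6 = -22 + 6 = -16)
(M(12) - 122)**2 = (-16 - 122)**2 = (-138)**2 = 19044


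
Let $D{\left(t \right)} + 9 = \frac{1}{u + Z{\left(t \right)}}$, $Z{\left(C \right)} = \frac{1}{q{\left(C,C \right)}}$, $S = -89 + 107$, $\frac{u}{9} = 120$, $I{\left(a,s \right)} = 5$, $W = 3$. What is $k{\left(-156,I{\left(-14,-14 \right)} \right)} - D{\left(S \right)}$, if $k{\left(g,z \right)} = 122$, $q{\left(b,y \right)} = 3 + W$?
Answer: $\frac{849005}{6481} \approx 131.0$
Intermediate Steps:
$q{\left(b,y \right)} = 6$ ($q{\left(b,y \right)} = 3 + 3 = 6$)
$u = 1080$ ($u = 9 \cdot 120 = 1080$)
$S = 18$
$Z{\left(C \right)} = \frac{1}{6}$
$D{\left(t \right)} = - \frac{58323}{6481}$ ($D{\left(t \right)} = -9 + \frac{1}{1080 + \frac{1}{6}} = -9 + \frac{1}{\frac{6481}{6}} = -9 + \frac{6}{6481} = - \frac{58323}{6481}$)
$k{\left(-156,I{\left(-14,-14 \right)} \right)} - D{\left(S \right)} = 122 - - \frac{58323}{6481} = 122 + \frac{58323}{6481} = \frac{849005}{6481}$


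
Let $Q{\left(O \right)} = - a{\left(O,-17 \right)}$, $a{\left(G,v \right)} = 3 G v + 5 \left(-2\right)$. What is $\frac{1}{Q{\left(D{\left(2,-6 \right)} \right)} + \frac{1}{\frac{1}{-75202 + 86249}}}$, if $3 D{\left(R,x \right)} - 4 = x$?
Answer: $\frac{1}{11023} \approx 9.0719 \cdot 10^{-5}$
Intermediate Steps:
$D{\left(R,x \right)} = \frac{4}{3} + \frac{x}{3}$
$a{\left(G,v \right)} = -10 + 3 G v$ ($a{\left(G,v \right)} = 3 G v - 10 = -10 + 3 G v$)
$Q{\left(O \right)} = 10 + 51 O$ ($Q{\left(O \right)} = - (-10 + 3 O \left(-17\right)) = - (-10 - 51 O) = 10 + 51 O$)
$\frac{1}{Q{\left(D{\left(2,-6 \right)} \right)} + \frac{1}{\frac{1}{-75202 + 86249}}} = \frac{1}{\left(10 + 51 \left(\frac{4}{3} + \frac{1}{3} \left(-6\right)\right)\right) + \frac{1}{\frac{1}{-75202 + 86249}}} = \frac{1}{\left(10 + 51 \left(\frac{4}{3} - 2\right)\right) + \frac{1}{\frac{1}{11047}}} = \frac{1}{\left(10 + 51 \left(- \frac{2}{3}\right)\right) + \frac{1}{\frac{1}{11047}}} = \frac{1}{\left(10 - 34\right) + 11047} = \frac{1}{-24 + 11047} = \frac{1}{11023}$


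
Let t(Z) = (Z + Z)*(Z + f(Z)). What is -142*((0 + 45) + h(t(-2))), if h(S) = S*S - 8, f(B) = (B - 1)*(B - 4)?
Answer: -586886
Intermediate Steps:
f(B) = (-1 + B)*(-4 + B)
t(Z) = 2*Z*(4 + Z² - 4*Z) (t(Z) = (Z + Z)*(Z + (4 + Z² - 5*Z)) = (2*Z)*(4 + Z² - 4*Z) = 2*Z*(4 + Z² - 4*Z))
h(S) = -8 + S² (h(S) = S² - 8 = -8 + S²)
-142*((0 + 45) + h(t(-2))) = -142*((0 + 45) + (-8 + (2*(-2)*(4 + (-2)² - 4*(-2)))²)) = -142*(45 + (-8 + (2*(-2)*(4 + 4 + 8))²)) = -142*(45 + (-8 + (2*(-2)*16)²)) = -142*(45 + (-8 + (-64)²)) = -142*(45 + (-8 + 4096)) = -142*(45 + 4088) = -142*4133 = -586886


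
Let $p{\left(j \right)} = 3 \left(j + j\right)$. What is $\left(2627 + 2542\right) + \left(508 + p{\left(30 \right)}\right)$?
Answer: $5857$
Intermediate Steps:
$p{\left(j \right)} = 6 j$ ($p{\left(j \right)} = 3 \cdot 2 j = 6 j$)
$\left(2627 + 2542\right) + \left(508 + p{\left(30 \right)}\right) = \left(2627 + 2542\right) + \left(508 + 6 \cdot 30\right) = 5169 + \left(508 + 180\right) = 5169 + 688 = 5857$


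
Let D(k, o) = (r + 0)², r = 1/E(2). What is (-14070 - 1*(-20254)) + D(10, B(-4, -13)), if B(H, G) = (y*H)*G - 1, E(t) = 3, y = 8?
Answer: 55657/9 ≈ 6184.1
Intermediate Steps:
B(H, G) = -1 + 8*G*H (B(H, G) = (8*H)*G - 1 = 8*G*H - 1 = -1 + 8*G*H)
r = ⅓ (r = 1/3 = ⅓ ≈ 0.33333)
D(k, o) = ⅑ (D(k, o) = (⅓ + 0)² = (⅓)² = ⅑)
(-14070 - 1*(-20254)) + D(10, B(-4, -13)) = (-14070 - 1*(-20254)) + ⅑ = (-14070 + 20254) + ⅑ = 6184 + ⅑ = 55657/9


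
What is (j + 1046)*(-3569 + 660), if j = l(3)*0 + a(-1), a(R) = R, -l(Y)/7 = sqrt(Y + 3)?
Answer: -3039905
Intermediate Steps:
l(Y) = -7*sqrt(3 + Y) (l(Y) = -7*sqrt(Y + 3) = -7*sqrt(3 + Y))
j = -1 (j = -7*sqrt(3 + 3)*0 - 1 = -7*sqrt(6)*0 - 1 = 0 - 1 = -1)
(j + 1046)*(-3569 + 660) = (-1 + 1046)*(-3569 + 660) = 1045*(-2909) = -3039905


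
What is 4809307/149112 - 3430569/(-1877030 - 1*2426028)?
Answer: 10603132982767/320818792248 ≈ 33.050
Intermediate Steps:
4809307/149112 - 3430569/(-1877030 - 1*2426028) = 4809307*(1/149112) - 3430569/(-1877030 - 2426028) = 4809307/149112 - 3430569/(-4303058) = 4809307/149112 - 3430569*(-1/4303058) = 4809307/149112 + 3430569/4303058 = 10603132982767/320818792248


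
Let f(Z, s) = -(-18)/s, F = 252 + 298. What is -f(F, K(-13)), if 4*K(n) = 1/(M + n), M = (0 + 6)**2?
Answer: -1656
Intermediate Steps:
F = 550
M = 36 (M = 6**2 = 36)
K(n) = 1/(4*(36 + n))
f(Z, s) = 18/s
-f(F, K(-13)) = -18/(1/(4*(36 - 13))) = -18/((1/4)/23) = -18/((1/4)*(1/23)) = -18/1/92 = -18*92 = -1*1656 = -1656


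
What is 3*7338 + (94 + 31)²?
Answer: 37639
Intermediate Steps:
3*7338 + (94 + 31)² = 22014 + 125² = 22014 + 15625 = 37639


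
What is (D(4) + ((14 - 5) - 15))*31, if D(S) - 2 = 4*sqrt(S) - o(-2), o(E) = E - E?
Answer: 124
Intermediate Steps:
o(E) = 0
D(S) = 2 + 4*sqrt(S) (D(S) = 2 + (4*sqrt(S) - 1*0) = 2 + (4*sqrt(S) + 0) = 2 + 4*sqrt(S))
(D(4) + ((14 - 5) - 15))*31 = ((2 + 4*sqrt(4)) + ((14 - 5) - 15))*31 = ((2 + 4*2) + (9 - 15))*31 = ((2 + 8) - 6)*31 = (10 - 6)*31 = 4*31 = 124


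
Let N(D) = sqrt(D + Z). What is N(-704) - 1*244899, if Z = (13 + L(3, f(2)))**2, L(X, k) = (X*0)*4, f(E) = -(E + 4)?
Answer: -244899 + I*sqrt(535) ≈ -2.449e+5 + 23.13*I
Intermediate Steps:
f(E) = -4 - E (f(E) = -(4 + E) = -4 - E)
L(X, k) = 0 (L(X, k) = 0*4 = 0)
Z = 169 (Z = (13 + 0)**2 = 13**2 = 169)
N(D) = sqrt(169 + D) (N(D) = sqrt(D + 169) = sqrt(169 + D))
N(-704) - 1*244899 = sqrt(169 - 704) - 1*244899 = sqrt(-535) - 244899 = I*sqrt(535) - 244899 = -244899 + I*sqrt(535)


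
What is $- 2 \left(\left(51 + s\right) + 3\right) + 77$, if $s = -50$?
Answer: $69$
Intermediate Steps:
$- 2 \left(\left(51 + s\right) + 3\right) + 77 = - 2 \left(\left(51 - 50\right) + 3\right) + 77 = - 2 \left(1 + 3\right) + 77 = \left(-2\right) 4 + 77 = -8 + 77 = 69$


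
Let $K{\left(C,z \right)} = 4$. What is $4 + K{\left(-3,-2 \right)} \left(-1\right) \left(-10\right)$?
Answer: $44$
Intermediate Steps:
$4 + K{\left(-3,-2 \right)} \left(-1\right) \left(-10\right) = 4 + 4 \left(-1\right) \left(-10\right) = 4 - -40 = 4 + 40 = 44$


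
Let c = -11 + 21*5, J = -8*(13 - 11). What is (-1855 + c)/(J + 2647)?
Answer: -587/877 ≈ -0.66933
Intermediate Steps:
J = -16 (J = -8*2 = -16)
c = 94 (c = -11 + 105 = 94)
(-1855 + c)/(J + 2647) = (-1855 + 94)/(-16 + 2647) = -1761/2631 = -1761*1/2631 = -587/877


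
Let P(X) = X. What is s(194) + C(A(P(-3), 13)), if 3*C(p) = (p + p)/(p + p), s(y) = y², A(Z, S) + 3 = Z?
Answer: 112909/3 ≈ 37636.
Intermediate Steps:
A(Z, S) = -3 + Z
C(p) = ⅓ (C(p) = ((p + p)/(p + p))/3 = ((2*p)/((2*p)))/3 = ((2*p)*(1/(2*p)))/3 = (⅓)*1 = ⅓)
s(194) + C(A(P(-3), 13)) = 194² + ⅓ = 37636 + ⅓ = 112909/3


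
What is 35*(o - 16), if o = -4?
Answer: -700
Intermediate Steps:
35*(o - 16) = 35*(-4 - 16) = 35*(-20) = -700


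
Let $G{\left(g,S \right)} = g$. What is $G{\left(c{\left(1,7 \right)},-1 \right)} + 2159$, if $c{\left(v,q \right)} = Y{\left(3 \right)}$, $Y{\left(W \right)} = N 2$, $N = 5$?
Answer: $2169$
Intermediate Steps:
$Y{\left(W \right)} = 10$ ($Y{\left(W \right)} = 5 \cdot 2 = 10$)
$c{\left(v,q \right)} = 10$
$G{\left(c{\left(1,7 \right)},-1 \right)} + 2159 = 10 + 2159 = 2169$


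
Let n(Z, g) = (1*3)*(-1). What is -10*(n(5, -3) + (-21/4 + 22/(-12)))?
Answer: 605/6 ≈ 100.83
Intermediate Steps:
n(Z, g) = -3 (n(Z, g) = 3*(-1) = -3)
-10*(n(5, -3) + (-21/4 + 22/(-12))) = -10*(-3 + (-21/4 + 22/(-12))) = -10*(-3 + (-21*¼ + 22*(-1/12))) = -10*(-3 + (-21/4 - 11/6)) = -10*(-3 - 85/12) = -10*(-121/12) = 605/6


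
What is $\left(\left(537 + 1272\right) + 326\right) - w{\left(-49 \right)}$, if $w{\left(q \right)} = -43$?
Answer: $2178$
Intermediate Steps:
$\left(\left(537 + 1272\right) + 326\right) - w{\left(-49 \right)} = \left(\left(537 + 1272\right) + 326\right) - -43 = \left(1809 + 326\right) + 43 = 2135 + 43 = 2178$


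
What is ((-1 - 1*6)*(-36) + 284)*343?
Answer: 183848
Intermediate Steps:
((-1 - 1*6)*(-36) + 284)*343 = ((-1 - 6)*(-36) + 284)*343 = (-7*(-36) + 284)*343 = (252 + 284)*343 = 536*343 = 183848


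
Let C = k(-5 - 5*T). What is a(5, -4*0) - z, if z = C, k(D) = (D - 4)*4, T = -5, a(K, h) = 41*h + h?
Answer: -64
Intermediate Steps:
a(K, h) = 42*h
k(D) = -16 + 4*D (k(D) = (-4 + D)*4 = -16 + 4*D)
C = 64 (C = -16 + 4*(-5 - 5*(-5)) = -16 + 4*(-5 + 25) = -16 + 4*20 = -16 + 80 = 64)
z = 64
a(5, -4*0) - z = 42*(-4*0) - 1*64 = 42*0 - 64 = 0 - 64 = -64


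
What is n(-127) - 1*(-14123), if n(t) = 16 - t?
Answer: 14266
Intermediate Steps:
n(-127) - 1*(-14123) = (16 - 1*(-127)) - 1*(-14123) = (16 + 127) + 14123 = 143 + 14123 = 14266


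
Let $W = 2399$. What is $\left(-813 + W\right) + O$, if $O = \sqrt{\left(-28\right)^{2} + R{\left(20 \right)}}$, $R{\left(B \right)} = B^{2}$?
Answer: $1586 + 4 \sqrt{74} \approx 1620.4$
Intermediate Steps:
$O = 4 \sqrt{74}$ ($O = \sqrt{\left(-28\right)^{2} + 20^{2}} = \sqrt{784 + 400} = \sqrt{1184} = 4 \sqrt{74} \approx 34.409$)
$\left(-813 + W\right) + O = \left(-813 + 2399\right) + 4 \sqrt{74} = 1586 + 4 \sqrt{74}$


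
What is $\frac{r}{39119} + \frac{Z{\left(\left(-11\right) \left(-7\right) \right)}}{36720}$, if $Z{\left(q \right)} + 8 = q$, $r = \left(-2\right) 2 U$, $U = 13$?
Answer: $\frac{263257}{478816560} \approx 0.00054981$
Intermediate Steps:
$r = -52$ ($r = \left(-2\right) 2 \cdot 13 = \left(-4\right) 13 = -52$)
$Z{\left(q \right)} = -8 + q$
$\frac{r}{39119} + \frac{Z{\left(\left(-11\right) \left(-7\right) \right)}}{36720} = - \frac{52}{39119} + \frac{-8 - -77}{36720} = \left(-52\right) \frac{1}{39119} + \left(-8 + 77\right) \frac{1}{36720} = - \frac{52}{39119} + 69 \cdot \frac{1}{36720} = - \frac{52}{39119} + \frac{23}{12240} = \frac{263257}{478816560}$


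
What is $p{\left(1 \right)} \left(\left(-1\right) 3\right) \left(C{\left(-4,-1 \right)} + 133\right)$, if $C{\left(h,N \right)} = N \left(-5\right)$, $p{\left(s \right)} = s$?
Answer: $-414$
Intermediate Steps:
$C{\left(h,N \right)} = - 5 N$
$p{\left(1 \right)} \left(\left(-1\right) 3\right) \left(C{\left(-4,-1 \right)} + 133\right) = 1 \left(\left(-1\right) 3\right) \left(\left(-5\right) \left(-1\right) + 133\right) = 1 \left(-3\right) \left(5 + 133\right) = \left(-3\right) 138 = -414$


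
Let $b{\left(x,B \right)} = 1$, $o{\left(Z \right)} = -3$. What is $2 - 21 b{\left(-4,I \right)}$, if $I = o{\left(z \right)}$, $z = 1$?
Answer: $-19$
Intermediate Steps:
$I = -3$
$2 - 21 b{\left(-4,I \right)} = 2 - 21 = -19$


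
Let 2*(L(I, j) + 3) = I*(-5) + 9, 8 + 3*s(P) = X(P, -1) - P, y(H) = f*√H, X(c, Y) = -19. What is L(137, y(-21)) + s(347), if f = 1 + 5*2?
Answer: -1397/3 ≈ -465.67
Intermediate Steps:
f = 11 (f = 1 + 10 = 11)
y(H) = 11*√H
s(P) = -9 - P/3 (s(P) = -8/3 + (-19 - P)/3 = -8/3 + (-19/3 - P/3) = -9 - P/3)
L(I, j) = 3/2 - 5*I/2 (L(I, j) = -3 + (I*(-5) + 9)/2 = -3 + (-5*I + 9)/2 = -3 + (9 - 5*I)/2 = -3 + (9/2 - 5*I/2) = 3/2 - 5*I/2)
L(137, y(-21)) + s(347) = (3/2 - 5/2*137) + (-9 - ⅓*347) = (3/2 - 685/2) + (-9 - 347/3) = -341 - 374/3 = -1397/3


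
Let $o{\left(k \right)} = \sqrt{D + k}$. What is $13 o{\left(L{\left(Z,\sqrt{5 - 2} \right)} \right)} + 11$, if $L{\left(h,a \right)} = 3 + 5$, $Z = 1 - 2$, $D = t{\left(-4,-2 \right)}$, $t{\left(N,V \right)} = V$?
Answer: $11 + 13 \sqrt{6} \approx 42.843$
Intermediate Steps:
$D = -2$
$Z = -1$ ($Z = 1 - 2 = -1$)
$L{\left(h,a \right)} = 8$
$o{\left(k \right)} = \sqrt{-2 + k}$
$13 o{\left(L{\left(Z,\sqrt{5 - 2} \right)} \right)} + 11 = 13 \sqrt{-2 + 8} + 11 = 13 \sqrt{6} + 11 = 11 + 13 \sqrt{6}$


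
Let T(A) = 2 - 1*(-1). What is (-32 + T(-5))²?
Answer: 841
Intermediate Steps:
T(A) = 3 (T(A) = 2 + 1 = 3)
(-32 + T(-5))² = (-32 + 3)² = (-29)² = 841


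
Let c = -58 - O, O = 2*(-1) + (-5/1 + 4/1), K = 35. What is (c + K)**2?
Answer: 400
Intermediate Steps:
O = -3 (O = -2 + (-5*1 + 4*1) = -2 + (-5 + 4) = -2 - 1 = -3)
c = -55 (c = -58 - 1*(-3) = -58 + 3 = -55)
(c + K)**2 = (-55 + 35)**2 = (-20)**2 = 400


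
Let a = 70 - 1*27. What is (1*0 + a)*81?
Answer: 3483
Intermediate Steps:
a = 43 (a = 70 - 27 = 43)
(1*0 + a)*81 = (1*0 + 43)*81 = (0 + 43)*81 = 43*81 = 3483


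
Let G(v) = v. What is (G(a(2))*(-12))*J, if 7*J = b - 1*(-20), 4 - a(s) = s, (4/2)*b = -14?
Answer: -312/7 ≈ -44.571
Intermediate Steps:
b = -7 (b = (½)*(-14) = -7)
a(s) = 4 - s
J = 13/7 (J = (-7 - 1*(-20))/7 = (-7 + 20)/7 = (⅐)*13 = 13/7 ≈ 1.8571)
(G(a(2))*(-12))*J = ((4 - 1*2)*(-12))*(13/7) = ((4 - 2)*(-12))*(13/7) = (2*(-12))*(13/7) = -24*13/7 = -312/7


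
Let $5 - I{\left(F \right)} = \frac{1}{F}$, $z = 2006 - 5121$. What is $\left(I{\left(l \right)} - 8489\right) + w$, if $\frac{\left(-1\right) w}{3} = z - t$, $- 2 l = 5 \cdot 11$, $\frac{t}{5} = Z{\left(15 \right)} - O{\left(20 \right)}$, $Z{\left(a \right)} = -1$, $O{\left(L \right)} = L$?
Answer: $\frac{30032}{55} \approx 546.04$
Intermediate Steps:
$t = -105$ ($t = 5 \left(-1 - 20\right) = 5 \left(-21\right) = -105$)
$z = -3115$ ($z = 2006 - 5121 = -3115$)
$l = - \frac{55}{2}$ ($l = - \frac{5 \cdot 11}{2} = \left(- \frac{1}{2}\right) 55 = - \frac{55}{2} \approx -27.5$)
$I{\left(F \right)} = 5 - \frac{1}{F}$
$w = 9030$ ($w = - 3 \left(-3115 - -105\right) = - 3 \left(-3115 + 105\right) = \left(-3\right) \left(-3010\right) = 9030$)
$\left(I{\left(l \right)} - 8489\right) + w = \left(\left(5 - \frac{1}{- \frac{55}{2}}\right) - 8489\right) + 9030 = \left(\left(5 - - \frac{2}{55}\right) - 8489\right) + 9030 = \left(\left(5 + \frac{2}{55}\right) - 8489\right) + 9030 = \left(\frac{277}{55} - 8489\right) + 9030 = - \frac{466618}{55} + 9030 = \frac{30032}{55}$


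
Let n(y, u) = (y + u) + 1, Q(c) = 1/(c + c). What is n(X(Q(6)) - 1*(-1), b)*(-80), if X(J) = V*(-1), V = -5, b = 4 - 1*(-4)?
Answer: -1200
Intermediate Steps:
b = 8 (b = 4 + 4 = 8)
Q(c) = 1/(2*c)
X(J) = 5 (X(J) = -5*(-1) = 5)
n(y, u) = 1 + u + y (n(y, u) = (u + y) + 1 = 1 + u + y)
n(X(Q(6)) - 1*(-1), b)*(-80) = (1 + 8 + (5 - 1*(-1)))*(-80) = (1 + 8 + (5 + 1))*(-80) = (1 + 8 + 6)*(-80) = 15*(-80) = -1200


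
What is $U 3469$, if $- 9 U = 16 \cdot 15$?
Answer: $- \frac{277520}{3} \approx -92507.0$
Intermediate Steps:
$U = - \frac{80}{3}$ ($U = - \frac{16 \cdot 15}{9} = \left(- \frac{1}{9}\right) 240 = - \frac{80}{3} \approx -26.667$)
$U 3469 = \left(- \frac{80}{3}\right) 3469 = - \frac{277520}{3}$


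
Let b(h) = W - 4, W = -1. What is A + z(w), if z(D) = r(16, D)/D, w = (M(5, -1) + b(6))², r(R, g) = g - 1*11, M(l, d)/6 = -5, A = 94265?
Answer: 115475839/1225 ≈ 94266.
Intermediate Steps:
M(l, d) = -30 (M(l, d) = 6*(-5) = -30)
r(R, g) = -11 + g (r(R, g) = g - 11 = -11 + g)
b(h) = -5 (b(h) = -1 - 4 = -5)
w = 1225 (w = (-30 - 5)² = (-35)² = 1225)
z(D) = (-11 + D)/D
A + z(w) = 94265 + (-11 + 1225)/1225 = 94265 + (1/1225)*1214 = 94265 + 1214/1225 = 115475839/1225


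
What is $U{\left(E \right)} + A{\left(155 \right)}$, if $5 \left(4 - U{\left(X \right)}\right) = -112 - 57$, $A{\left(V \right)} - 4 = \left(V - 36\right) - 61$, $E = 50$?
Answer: $\frac{499}{5} \approx 99.8$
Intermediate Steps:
$A{\left(V \right)} = -93 + V$ ($A{\left(V \right)} = 4 + \left(\left(V - 36\right) - 61\right) = 4 + \left(\left(-36 + V\right) - 61\right) = 4 + \left(-97 + V\right) = -93 + V$)
$U{\left(X \right)} = \frac{189}{5}$ ($U{\left(X \right)} = 4 - \frac{-112 - 57}{5} = 4 - - \frac{169}{5} = 4 + \frac{169}{5} = \frac{189}{5}$)
$U{\left(E \right)} + A{\left(155 \right)} = \frac{189}{5} + \left(-93 + 155\right) = \frac{189}{5} + 62 = \frac{499}{5}$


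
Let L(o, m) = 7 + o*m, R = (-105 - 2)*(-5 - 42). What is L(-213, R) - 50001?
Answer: -1121171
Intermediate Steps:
R = 5029 (R = -107*(-47) = 5029)
L(o, m) = 7 + m*o
L(-213, R) - 50001 = (7 + 5029*(-213)) - 50001 = (7 - 1071177) - 50001 = -1071170 - 50001 = -1121171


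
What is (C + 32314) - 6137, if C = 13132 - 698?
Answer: 38611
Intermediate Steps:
C = 12434
(C + 32314) - 6137 = (12434 + 32314) - 6137 = 44748 - 6137 = 38611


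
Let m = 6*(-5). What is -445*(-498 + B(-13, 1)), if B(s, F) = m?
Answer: 234960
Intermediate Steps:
m = -30
B(s, F) = -30
-445*(-498 + B(-13, 1)) = -445*(-498 - 30) = -445*(-528) = 234960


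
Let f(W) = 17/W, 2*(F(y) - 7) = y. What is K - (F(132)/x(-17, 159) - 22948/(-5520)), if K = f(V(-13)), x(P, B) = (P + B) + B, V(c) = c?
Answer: -30819961/5399940 ≈ -5.7075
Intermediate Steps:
F(y) = 7 + y/2
x(P, B) = P + 2*B (x(P, B) = (B + P) + B = P + 2*B)
K = -17/13 (K = 17/(-13) = 17*(-1/13) = -17/13 ≈ -1.3077)
K - (F(132)/x(-17, 159) - 22948/(-5520)) = -17/13 - ((7 + (½)*132)/(-17 + 2*159) - 22948/(-5520)) = -17/13 - ((7 + 66)/(-17 + 318) - 22948*(-1/5520)) = -17/13 - (73/301 + 5737/1380) = -17/13 - 1*1827577/415380 = -17/13 - 1827577/415380 = -30819961/5399940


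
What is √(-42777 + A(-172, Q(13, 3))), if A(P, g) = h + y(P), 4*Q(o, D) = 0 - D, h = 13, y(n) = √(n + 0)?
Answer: √(-42764 + 2*I*√43) ≈ 0.0317 + 206.79*I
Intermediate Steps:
y(n) = √n
Q(o, D) = -D/4 (Q(o, D) = (0 - D)/4 = (-D)/4 = -D/4)
A(P, g) = 13 + √P
√(-42777 + A(-172, Q(13, 3))) = √(-42777 + (13 + √(-172))) = √(-42777 + (13 + 2*I*√43)) = √(-42764 + 2*I*√43)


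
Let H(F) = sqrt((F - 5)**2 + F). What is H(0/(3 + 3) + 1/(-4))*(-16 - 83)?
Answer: -99*sqrt(437)/4 ≈ -517.39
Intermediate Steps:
H(F) = sqrt(F + (-5 + F)**2) (H(F) = sqrt((-5 + F)**2 + F) = sqrt(F + (-5 + F)**2))
H(0/(3 + 3) + 1/(-4))*(-16 - 83) = sqrt((0/(3 + 3) + 1/(-4)) + (-5 + (0/(3 + 3) + 1/(-4)))**2)*(-16 - 83) = sqrt((0/6 + 1*(-1/4)) + (-5 + (0/6 + 1*(-1/4)))**2)*(-99) = sqrt((0*(1/6) - 1/4) + (-5 + (0*(1/6) - 1/4))**2)*(-99) = sqrt((0 - 1/4) + (-5 + (0 - 1/4))**2)*(-99) = sqrt(-1/4 + (-5 - 1/4)**2)*(-99) = sqrt(-1/4 + (-21/4)**2)*(-99) = sqrt(-1/4 + 441/16)*(-99) = sqrt(437/16)*(-99) = (sqrt(437)/4)*(-99) = -99*sqrt(437)/4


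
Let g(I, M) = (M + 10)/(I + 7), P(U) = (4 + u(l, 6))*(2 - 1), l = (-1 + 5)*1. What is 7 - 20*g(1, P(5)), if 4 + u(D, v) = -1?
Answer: -31/2 ≈ -15.500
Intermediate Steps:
l = 4 (l = 4*1 = 4)
u(D, v) = -5 (u(D, v) = -4 - 1 = -5)
P(U) = -1 (P(U) = (4 - 5)*(2 - 1) = -1*1 = -1)
g(I, M) = (10 + M)/(7 + I)
7 - 20*g(1, P(5)) = 7 - 20*(10 - 1)/(7 + 1) = 7 - 20*9/8 = 7 - 45/2 = -31/2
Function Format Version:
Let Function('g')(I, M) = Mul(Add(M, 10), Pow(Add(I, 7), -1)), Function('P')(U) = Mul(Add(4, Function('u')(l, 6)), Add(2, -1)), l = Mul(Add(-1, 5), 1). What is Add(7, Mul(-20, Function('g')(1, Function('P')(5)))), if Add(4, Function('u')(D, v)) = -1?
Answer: Rational(-31, 2) ≈ -15.500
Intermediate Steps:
l = 4 (l = Mul(4, 1) = 4)
Function('u')(D, v) = -5 (Function('u')(D, v) = Add(-4, -1) = -5)
Function('P')(U) = -1 (Function('P')(U) = Mul(Add(4, -5), Add(2, -1)) = Mul(-1, 1) = -1)
Function('g')(I, M) = Mul(Pow(Add(7, I), -1), Add(10, M)) (Function('g')(I, M) = Mul(Add(10, M), Pow(Add(7, I), -1)) = Mul(Pow(Add(7, I), -1), Add(10, M)))
Add(7, Mul(-20, Function('g')(1, Function('P')(5)))) = Add(7, Mul(-20, Mul(Pow(Add(7, 1), -1), Add(10, -1)))) = Add(7, Mul(-20, Mul(Pow(8, -1), 9))) = Add(7, Mul(-20, Mul(Rational(1, 8), 9))) = Add(7, Mul(-20, Rational(9, 8))) = Add(7, Rational(-45, 2)) = Rational(-31, 2)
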